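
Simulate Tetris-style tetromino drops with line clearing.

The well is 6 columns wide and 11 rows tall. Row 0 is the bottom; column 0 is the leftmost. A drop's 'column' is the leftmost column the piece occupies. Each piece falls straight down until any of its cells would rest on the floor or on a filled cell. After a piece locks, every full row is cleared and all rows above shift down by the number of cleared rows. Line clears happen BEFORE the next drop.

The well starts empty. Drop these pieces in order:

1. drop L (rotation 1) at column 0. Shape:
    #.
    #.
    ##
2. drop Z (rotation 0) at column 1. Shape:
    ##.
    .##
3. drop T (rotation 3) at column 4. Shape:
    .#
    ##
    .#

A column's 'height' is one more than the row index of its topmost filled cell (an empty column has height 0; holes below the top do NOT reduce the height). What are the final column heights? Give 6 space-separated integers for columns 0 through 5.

Drop 1: L rot1 at col 0 lands with bottom-row=0; cleared 0 line(s) (total 0); column heights now [3 1 0 0 0 0], max=3
Drop 2: Z rot0 at col 1 lands with bottom-row=0; cleared 0 line(s) (total 0); column heights now [3 2 2 1 0 0], max=3
Drop 3: T rot3 at col 4 lands with bottom-row=0; cleared 0 line(s) (total 0); column heights now [3 2 2 1 2 3], max=3

Answer: 3 2 2 1 2 3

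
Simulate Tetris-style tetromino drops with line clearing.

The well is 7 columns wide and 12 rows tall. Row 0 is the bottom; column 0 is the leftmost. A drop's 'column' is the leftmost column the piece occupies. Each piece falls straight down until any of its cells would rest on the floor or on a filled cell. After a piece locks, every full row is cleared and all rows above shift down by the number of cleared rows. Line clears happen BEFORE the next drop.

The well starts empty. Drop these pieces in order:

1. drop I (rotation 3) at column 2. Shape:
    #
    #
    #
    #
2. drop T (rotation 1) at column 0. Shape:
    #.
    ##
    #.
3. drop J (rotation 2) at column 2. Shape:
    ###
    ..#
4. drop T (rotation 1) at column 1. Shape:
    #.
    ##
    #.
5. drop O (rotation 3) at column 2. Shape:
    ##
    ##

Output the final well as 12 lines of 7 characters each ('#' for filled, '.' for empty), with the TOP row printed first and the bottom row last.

Answer: .......
.......
.......
.......
..##...
.###...
.##....
.####..
..#.#..
#.#....
###....
#.#....

Derivation:
Drop 1: I rot3 at col 2 lands with bottom-row=0; cleared 0 line(s) (total 0); column heights now [0 0 4 0 0 0 0], max=4
Drop 2: T rot1 at col 0 lands with bottom-row=0; cleared 0 line(s) (total 0); column heights now [3 2 4 0 0 0 0], max=4
Drop 3: J rot2 at col 2 lands with bottom-row=3; cleared 0 line(s) (total 0); column heights now [3 2 5 5 5 0 0], max=5
Drop 4: T rot1 at col 1 lands with bottom-row=4; cleared 0 line(s) (total 0); column heights now [3 7 6 5 5 0 0], max=7
Drop 5: O rot3 at col 2 lands with bottom-row=6; cleared 0 line(s) (total 0); column heights now [3 7 8 8 5 0 0], max=8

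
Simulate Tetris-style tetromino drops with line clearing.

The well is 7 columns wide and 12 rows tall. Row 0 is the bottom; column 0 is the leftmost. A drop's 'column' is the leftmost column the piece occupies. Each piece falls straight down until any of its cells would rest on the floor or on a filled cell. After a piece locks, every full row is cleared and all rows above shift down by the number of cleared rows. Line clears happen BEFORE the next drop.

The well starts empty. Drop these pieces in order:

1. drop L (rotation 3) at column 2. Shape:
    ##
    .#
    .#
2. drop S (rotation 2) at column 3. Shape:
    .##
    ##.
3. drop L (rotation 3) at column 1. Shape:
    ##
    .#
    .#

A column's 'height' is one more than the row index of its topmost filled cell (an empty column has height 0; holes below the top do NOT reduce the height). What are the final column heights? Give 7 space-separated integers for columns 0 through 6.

Drop 1: L rot3 at col 2 lands with bottom-row=0; cleared 0 line(s) (total 0); column heights now [0 0 3 3 0 0 0], max=3
Drop 2: S rot2 at col 3 lands with bottom-row=3; cleared 0 line(s) (total 0); column heights now [0 0 3 4 5 5 0], max=5
Drop 3: L rot3 at col 1 lands with bottom-row=3; cleared 0 line(s) (total 0); column heights now [0 6 6 4 5 5 0], max=6

Answer: 0 6 6 4 5 5 0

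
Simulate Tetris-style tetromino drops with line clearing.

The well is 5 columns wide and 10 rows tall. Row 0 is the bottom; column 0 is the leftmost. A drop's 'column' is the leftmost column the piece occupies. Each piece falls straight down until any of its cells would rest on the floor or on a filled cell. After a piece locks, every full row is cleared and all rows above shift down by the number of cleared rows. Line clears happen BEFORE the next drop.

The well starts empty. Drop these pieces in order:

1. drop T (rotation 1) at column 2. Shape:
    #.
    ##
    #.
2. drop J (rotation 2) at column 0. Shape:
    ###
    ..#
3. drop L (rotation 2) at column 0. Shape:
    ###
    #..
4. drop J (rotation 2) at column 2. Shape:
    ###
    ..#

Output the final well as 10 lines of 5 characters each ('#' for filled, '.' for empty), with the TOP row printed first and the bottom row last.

Answer: .....
.....
..###
###.#
#....
###..
..#..
..#..
..##.
..#..

Derivation:
Drop 1: T rot1 at col 2 lands with bottom-row=0; cleared 0 line(s) (total 0); column heights now [0 0 3 2 0], max=3
Drop 2: J rot2 at col 0 lands with bottom-row=3; cleared 0 line(s) (total 0); column heights now [5 5 5 2 0], max=5
Drop 3: L rot2 at col 0 lands with bottom-row=5; cleared 0 line(s) (total 0); column heights now [7 7 7 2 0], max=7
Drop 4: J rot2 at col 2 lands with bottom-row=6; cleared 0 line(s) (total 0); column heights now [7 7 8 8 8], max=8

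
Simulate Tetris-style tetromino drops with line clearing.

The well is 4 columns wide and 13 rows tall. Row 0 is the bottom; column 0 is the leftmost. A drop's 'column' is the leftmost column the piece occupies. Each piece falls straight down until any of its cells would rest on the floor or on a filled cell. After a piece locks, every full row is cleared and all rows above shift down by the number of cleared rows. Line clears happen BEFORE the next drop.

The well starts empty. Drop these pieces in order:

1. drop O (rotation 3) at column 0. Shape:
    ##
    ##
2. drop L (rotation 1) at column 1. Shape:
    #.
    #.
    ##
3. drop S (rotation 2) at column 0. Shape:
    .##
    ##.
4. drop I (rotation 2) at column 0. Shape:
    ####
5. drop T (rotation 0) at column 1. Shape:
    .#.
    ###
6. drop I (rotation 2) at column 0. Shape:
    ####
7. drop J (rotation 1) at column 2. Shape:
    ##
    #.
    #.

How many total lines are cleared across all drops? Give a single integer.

Answer: 2

Derivation:
Drop 1: O rot3 at col 0 lands with bottom-row=0; cleared 0 line(s) (total 0); column heights now [2 2 0 0], max=2
Drop 2: L rot1 at col 1 lands with bottom-row=2; cleared 0 line(s) (total 0); column heights now [2 5 3 0], max=5
Drop 3: S rot2 at col 0 lands with bottom-row=5; cleared 0 line(s) (total 0); column heights now [6 7 7 0], max=7
Drop 4: I rot2 at col 0 lands with bottom-row=7; cleared 1 line(s) (total 1); column heights now [6 7 7 0], max=7
Drop 5: T rot0 at col 1 lands with bottom-row=7; cleared 0 line(s) (total 1); column heights now [6 8 9 8], max=9
Drop 6: I rot2 at col 0 lands with bottom-row=9; cleared 1 line(s) (total 2); column heights now [6 8 9 8], max=9
Drop 7: J rot1 at col 2 lands with bottom-row=9; cleared 0 line(s) (total 2); column heights now [6 8 12 12], max=12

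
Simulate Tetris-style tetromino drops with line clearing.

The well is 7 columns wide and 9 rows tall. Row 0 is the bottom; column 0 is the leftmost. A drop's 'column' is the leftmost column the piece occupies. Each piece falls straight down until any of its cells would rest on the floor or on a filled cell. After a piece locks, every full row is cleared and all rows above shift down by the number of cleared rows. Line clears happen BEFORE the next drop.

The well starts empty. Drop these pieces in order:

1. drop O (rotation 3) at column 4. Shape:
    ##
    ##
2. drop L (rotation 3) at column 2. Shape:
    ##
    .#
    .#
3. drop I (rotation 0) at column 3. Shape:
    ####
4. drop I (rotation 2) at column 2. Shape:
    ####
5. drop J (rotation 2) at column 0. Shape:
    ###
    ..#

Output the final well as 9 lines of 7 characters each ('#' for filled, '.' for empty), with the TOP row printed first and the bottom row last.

Answer: .......
.......
###....
..#....
..####.
...####
..##...
...###.
...###.

Derivation:
Drop 1: O rot3 at col 4 lands with bottom-row=0; cleared 0 line(s) (total 0); column heights now [0 0 0 0 2 2 0], max=2
Drop 2: L rot3 at col 2 lands with bottom-row=0; cleared 0 line(s) (total 0); column heights now [0 0 3 3 2 2 0], max=3
Drop 3: I rot0 at col 3 lands with bottom-row=3; cleared 0 line(s) (total 0); column heights now [0 0 3 4 4 4 4], max=4
Drop 4: I rot2 at col 2 lands with bottom-row=4; cleared 0 line(s) (total 0); column heights now [0 0 5 5 5 5 4], max=5
Drop 5: J rot2 at col 0 lands with bottom-row=5; cleared 0 line(s) (total 0); column heights now [7 7 7 5 5 5 4], max=7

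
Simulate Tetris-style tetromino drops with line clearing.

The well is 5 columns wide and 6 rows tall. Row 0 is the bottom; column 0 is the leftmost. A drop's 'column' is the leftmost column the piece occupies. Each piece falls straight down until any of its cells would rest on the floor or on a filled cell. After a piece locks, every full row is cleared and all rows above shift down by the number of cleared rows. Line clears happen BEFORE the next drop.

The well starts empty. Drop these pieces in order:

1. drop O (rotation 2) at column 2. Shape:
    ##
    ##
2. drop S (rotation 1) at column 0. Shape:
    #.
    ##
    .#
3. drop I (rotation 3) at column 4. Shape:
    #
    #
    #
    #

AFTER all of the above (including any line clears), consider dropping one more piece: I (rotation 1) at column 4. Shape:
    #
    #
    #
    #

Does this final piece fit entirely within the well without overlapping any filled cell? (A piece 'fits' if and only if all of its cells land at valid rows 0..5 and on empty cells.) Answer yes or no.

Drop 1: O rot2 at col 2 lands with bottom-row=0; cleared 0 line(s) (total 0); column heights now [0 0 2 2 0], max=2
Drop 2: S rot1 at col 0 lands with bottom-row=0; cleared 0 line(s) (total 0); column heights now [3 2 2 2 0], max=3
Drop 3: I rot3 at col 4 lands with bottom-row=0; cleared 1 line(s) (total 1); column heights now [2 1 1 1 3], max=3
Test piece I rot1 at col 4 (width 1): heights before test = [2 1 1 1 3]; fits = False

Answer: no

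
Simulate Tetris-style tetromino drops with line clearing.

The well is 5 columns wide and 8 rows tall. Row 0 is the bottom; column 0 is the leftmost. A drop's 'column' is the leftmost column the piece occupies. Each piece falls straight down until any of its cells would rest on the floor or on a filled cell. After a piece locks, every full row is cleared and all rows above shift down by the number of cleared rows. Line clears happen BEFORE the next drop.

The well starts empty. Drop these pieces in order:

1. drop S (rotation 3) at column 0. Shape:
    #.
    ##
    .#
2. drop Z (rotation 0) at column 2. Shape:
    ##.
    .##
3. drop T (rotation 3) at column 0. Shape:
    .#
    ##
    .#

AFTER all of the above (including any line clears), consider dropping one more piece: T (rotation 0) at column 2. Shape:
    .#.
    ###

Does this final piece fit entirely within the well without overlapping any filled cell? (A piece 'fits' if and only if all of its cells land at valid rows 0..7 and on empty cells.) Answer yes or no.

Answer: yes

Derivation:
Drop 1: S rot3 at col 0 lands with bottom-row=0; cleared 0 line(s) (total 0); column heights now [3 2 0 0 0], max=3
Drop 2: Z rot0 at col 2 lands with bottom-row=0; cleared 0 line(s) (total 0); column heights now [3 2 2 2 1], max=3
Drop 3: T rot3 at col 0 lands with bottom-row=2; cleared 0 line(s) (total 0); column heights now [4 5 2 2 1], max=5
Test piece T rot0 at col 2 (width 3): heights before test = [4 5 2 2 1]; fits = True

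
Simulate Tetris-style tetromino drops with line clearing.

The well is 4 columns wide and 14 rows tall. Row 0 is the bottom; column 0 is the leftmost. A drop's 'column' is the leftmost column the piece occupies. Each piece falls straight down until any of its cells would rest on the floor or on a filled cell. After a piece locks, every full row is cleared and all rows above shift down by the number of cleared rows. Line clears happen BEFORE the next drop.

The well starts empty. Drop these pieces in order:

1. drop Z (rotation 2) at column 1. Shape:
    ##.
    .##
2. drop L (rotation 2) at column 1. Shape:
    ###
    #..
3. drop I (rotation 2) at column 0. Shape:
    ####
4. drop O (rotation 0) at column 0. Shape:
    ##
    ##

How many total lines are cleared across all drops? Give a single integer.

Answer: 1

Derivation:
Drop 1: Z rot2 at col 1 lands with bottom-row=0; cleared 0 line(s) (total 0); column heights now [0 2 2 1], max=2
Drop 2: L rot2 at col 1 lands with bottom-row=2; cleared 0 line(s) (total 0); column heights now [0 4 4 4], max=4
Drop 3: I rot2 at col 0 lands with bottom-row=4; cleared 1 line(s) (total 1); column heights now [0 4 4 4], max=4
Drop 4: O rot0 at col 0 lands with bottom-row=4; cleared 0 line(s) (total 1); column heights now [6 6 4 4], max=6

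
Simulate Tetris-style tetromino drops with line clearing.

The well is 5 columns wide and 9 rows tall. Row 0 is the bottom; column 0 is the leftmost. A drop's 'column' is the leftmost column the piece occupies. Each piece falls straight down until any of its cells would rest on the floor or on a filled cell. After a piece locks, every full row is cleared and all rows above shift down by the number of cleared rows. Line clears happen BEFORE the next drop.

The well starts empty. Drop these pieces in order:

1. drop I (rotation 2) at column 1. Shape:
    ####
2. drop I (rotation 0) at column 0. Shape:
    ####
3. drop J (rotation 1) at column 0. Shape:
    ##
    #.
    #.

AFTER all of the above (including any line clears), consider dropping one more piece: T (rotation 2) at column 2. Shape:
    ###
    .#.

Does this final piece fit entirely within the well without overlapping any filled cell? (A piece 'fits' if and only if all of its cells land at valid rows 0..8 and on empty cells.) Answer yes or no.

Answer: yes

Derivation:
Drop 1: I rot2 at col 1 lands with bottom-row=0; cleared 0 line(s) (total 0); column heights now [0 1 1 1 1], max=1
Drop 2: I rot0 at col 0 lands with bottom-row=1; cleared 0 line(s) (total 0); column heights now [2 2 2 2 1], max=2
Drop 3: J rot1 at col 0 lands with bottom-row=2; cleared 0 line(s) (total 0); column heights now [5 5 2 2 1], max=5
Test piece T rot2 at col 2 (width 3): heights before test = [5 5 2 2 1]; fits = True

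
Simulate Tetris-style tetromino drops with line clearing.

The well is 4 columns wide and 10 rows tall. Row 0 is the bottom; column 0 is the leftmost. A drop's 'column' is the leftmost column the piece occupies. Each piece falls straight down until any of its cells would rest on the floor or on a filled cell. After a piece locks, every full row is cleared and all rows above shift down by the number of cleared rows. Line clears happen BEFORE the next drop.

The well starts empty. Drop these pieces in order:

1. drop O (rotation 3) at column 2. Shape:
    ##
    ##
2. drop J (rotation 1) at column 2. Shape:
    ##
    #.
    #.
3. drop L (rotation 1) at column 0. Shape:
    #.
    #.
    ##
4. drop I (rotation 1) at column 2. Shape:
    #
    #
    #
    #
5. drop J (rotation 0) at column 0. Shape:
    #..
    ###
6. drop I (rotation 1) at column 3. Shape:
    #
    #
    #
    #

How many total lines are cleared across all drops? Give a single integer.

Drop 1: O rot3 at col 2 lands with bottom-row=0; cleared 0 line(s) (total 0); column heights now [0 0 2 2], max=2
Drop 2: J rot1 at col 2 lands with bottom-row=2; cleared 0 line(s) (total 0); column heights now [0 0 5 5], max=5
Drop 3: L rot1 at col 0 lands with bottom-row=0; cleared 1 line(s) (total 1); column heights now [2 0 4 4], max=4
Drop 4: I rot1 at col 2 lands with bottom-row=4; cleared 0 line(s) (total 1); column heights now [2 0 8 4], max=8
Drop 5: J rot0 at col 0 lands with bottom-row=8; cleared 0 line(s) (total 1); column heights now [10 9 9 4], max=10
Drop 6: I rot1 at col 3 lands with bottom-row=4; cleared 0 line(s) (total 1); column heights now [10 9 9 8], max=10

Answer: 1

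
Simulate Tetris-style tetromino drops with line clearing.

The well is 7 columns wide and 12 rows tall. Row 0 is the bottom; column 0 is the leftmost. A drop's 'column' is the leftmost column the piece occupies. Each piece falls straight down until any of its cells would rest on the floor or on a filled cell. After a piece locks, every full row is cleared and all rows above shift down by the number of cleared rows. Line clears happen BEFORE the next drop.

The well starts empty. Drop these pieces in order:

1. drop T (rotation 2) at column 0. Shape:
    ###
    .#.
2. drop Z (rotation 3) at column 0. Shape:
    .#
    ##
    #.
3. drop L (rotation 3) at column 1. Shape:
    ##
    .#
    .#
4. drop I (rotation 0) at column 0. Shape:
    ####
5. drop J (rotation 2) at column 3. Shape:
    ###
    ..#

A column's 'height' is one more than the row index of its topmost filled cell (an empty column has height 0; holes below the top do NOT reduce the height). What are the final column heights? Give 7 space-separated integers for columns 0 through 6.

Drop 1: T rot2 at col 0 lands with bottom-row=0; cleared 0 line(s) (total 0); column heights now [2 2 2 0 0 0 0], max=2
Drop 2: Z rot3 at col 0 lands with bottom-row=2; cleared 0 line(s) (total 0); column heights now [4 5 2 0 0 0 0], max=5
Drop 3: L rot3 at col 1 lands with bottom-row=3; cleared 0 line(s) (total 0); column heights now [4 6 6 0 0 0 0], max=6
Drop 4: I rot0 at col 0 lands with bottom-row=6; cleared 0 line(s) (total 0); column heights now [7 7 7 7 0 0 0], max=7
Drop 5: J rot2 at col 3 lands with bottom-row=6; cleared 0 line(s) (total 0); column heights now [7 7 7 8 8 8 0], max=8

Answer: 7 7 7 8 8 8 0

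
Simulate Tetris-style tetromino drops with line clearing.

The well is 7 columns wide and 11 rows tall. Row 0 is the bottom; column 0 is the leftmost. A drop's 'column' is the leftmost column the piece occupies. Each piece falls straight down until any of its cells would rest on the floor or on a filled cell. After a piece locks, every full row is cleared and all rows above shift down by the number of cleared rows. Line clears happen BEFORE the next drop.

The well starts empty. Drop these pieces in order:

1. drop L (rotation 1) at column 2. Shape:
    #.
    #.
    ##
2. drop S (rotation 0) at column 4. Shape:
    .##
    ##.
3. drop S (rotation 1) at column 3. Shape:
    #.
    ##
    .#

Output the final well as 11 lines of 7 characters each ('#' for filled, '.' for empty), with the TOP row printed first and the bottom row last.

Drop 1: L rot1 at col 2 lands with bottom-row=0; cleared 0 line(s) (total 0); column heights now [0 0 3 1 0 0 0], max=3
Drop 2: S rot0 at col 4 lands with bottom-row=0; cleared 0 line(s) (total 0); column heights now [0 0 3 1 1 2 2], max=3
Drop 3: S rot1 at col 3 lands with bottom-row=1; cleared 0 line(s) (total 0); column heights now [0 0 3 4 3 2 2], max=4

Answer: .......
.......
.......
.......
.......
.......
.......
...#...
..###..
..#.###
..####.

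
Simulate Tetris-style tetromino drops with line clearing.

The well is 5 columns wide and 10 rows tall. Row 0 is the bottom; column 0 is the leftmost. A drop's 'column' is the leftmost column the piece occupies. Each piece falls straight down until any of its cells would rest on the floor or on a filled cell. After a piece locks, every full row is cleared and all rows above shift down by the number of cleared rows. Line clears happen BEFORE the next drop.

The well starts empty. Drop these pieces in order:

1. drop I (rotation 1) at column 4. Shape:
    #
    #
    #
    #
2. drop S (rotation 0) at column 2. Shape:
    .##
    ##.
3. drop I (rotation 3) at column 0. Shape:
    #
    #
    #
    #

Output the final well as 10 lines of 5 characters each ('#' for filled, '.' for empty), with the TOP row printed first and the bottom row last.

Drop 1: I rot1 at col 4 lands with bottom-row=0; cleared 0 line(s) (total 0); column heights now [0 0 0 0 4], max=4
Drop 2: S rot0 at col 2 lands with bottom-row=3; cleared 0 line(s) (total 0); column heights now [0 0 4 5 5], max=5
Drop 3: I rot3 at col 0 lands with bottom-row=0; cleared 0 line(s) (total 0); column heights now [4 0 4 5 5], max=5

Answer: .....
.....
.....
.....
.....
...##
#.###
#...#
#...#
#...#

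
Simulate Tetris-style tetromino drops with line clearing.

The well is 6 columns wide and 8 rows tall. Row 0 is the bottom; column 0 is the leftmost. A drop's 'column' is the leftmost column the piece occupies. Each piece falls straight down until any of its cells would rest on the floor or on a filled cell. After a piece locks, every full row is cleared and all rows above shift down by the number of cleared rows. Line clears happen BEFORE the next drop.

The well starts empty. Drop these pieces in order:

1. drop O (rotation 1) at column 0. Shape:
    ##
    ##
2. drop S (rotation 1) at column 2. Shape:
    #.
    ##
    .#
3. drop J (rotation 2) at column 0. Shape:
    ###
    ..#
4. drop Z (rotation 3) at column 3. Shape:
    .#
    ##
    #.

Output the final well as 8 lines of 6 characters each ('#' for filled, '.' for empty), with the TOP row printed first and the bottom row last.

Drop 1: O rot1 at col 0 lands with bottom-row=0; cleared 0 line(s) (total 0); column heights now [2 2 0 0 0 0], max=2
Drop 2: S rot1 at col 2 lands with bottom-row=0; cleared 0 line(s) (total 0); column heights now [2 2 3 2 0 0], max=3
Drop 3: J rot2 at col 0 lands with bottom-row=3; cleared 0 line(s) (total 0); column heights now [5 5 5 2 0 0], max=5
Drop 4: Z rot3 at col 3 lands with bottom-row=2; cleared 0 line(s) (total 0); column heights now [5 5 5 4 5 0], max=5

Answer: ......
......
......
###.#.
..###.
..##..
####..
##.#..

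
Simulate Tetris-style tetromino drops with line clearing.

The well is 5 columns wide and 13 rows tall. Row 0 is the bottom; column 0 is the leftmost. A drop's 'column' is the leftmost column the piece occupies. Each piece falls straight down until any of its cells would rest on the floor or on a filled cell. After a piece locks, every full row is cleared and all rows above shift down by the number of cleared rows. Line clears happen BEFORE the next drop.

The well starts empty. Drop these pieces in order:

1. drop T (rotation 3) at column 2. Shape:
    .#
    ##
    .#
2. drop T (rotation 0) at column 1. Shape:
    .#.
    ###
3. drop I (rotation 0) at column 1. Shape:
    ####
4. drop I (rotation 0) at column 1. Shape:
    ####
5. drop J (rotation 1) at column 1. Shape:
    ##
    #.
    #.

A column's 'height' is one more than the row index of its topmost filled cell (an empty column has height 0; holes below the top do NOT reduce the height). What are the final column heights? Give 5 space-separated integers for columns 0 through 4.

Drop 1: T rot3 at col 2 lands with bottom-row=0; cleared 0 line(s) (total 0); column heights now [0 0 2 3 0], max=3
Drop 2: T rot0 at col 1 lands with bottom-row=3; cleared 0 line(s) (total 0); column heights now [0 4 5 4 0], max=5
Drop 3: I rot0 at col 1 lands with bottom-row=5; cleared 0 line(s) (total 0); column heights now [0 6 6 6 6], max=6
Drop 4: I rot0 at col 1 lands with bottom-row=6; cleared 0 line(s) (total 0); column heights now [0 7 7 7 7], max=7
Drop 5: J rot1 at col 1 lands with bottom-row=7; cleared 0 line(s) (total 0); column heights now [0 10 10 7 7], max=10

Answer: 0 10 10 7 7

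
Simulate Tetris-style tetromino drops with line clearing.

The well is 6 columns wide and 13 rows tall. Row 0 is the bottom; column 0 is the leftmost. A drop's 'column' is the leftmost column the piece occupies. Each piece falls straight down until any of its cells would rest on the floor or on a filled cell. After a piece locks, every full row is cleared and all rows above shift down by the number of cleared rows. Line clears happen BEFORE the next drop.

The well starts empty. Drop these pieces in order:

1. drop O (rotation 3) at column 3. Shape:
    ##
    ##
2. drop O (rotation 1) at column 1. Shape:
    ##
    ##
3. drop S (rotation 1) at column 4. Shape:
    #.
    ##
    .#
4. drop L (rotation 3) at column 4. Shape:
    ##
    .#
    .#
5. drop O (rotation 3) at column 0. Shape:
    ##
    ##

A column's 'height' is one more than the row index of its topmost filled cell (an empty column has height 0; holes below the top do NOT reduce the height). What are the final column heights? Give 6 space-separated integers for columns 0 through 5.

Answer: 4 4 2 2 6 6

Derivation:
Drop 1: O rot3 at col 3 lands with bottom-row=0; cleared 0 line(s) (total 0); column heights now [0 0 0 2 2 0], max=2
Drop 2: O rot1 at col 1 lands with bottom-row=0; cleared 0 line(s) (total 0); column heights now [0 2 2 2 2 0], max=2
Drop 3: S rot1 at col 4 lands with bottom-row=1; cleared 0 line(s) (total 0); column heights now [0 2 2 2 4 3], max=4
Drop 4: L rot3 at col 4 lands with bottom-row=3; cleared 0 line(s) (total 0); column heights now [0 2 2 2 6 6], max=6
Drop 5: O rot3 at col 0 lands with bottom-row=2; cleared 0 line(s) (total 0); column heights now [4 4 2 2 6 6], max=6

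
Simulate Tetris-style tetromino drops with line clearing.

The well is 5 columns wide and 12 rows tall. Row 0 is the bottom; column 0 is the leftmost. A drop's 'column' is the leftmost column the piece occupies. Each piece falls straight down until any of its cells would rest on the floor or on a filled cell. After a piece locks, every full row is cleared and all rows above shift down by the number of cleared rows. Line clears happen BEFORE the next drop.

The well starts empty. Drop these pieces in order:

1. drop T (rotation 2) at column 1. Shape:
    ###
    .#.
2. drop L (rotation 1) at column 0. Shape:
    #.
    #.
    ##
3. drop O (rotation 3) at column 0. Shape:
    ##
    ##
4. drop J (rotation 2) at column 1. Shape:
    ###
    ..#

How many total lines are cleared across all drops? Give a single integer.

Answer: 0

Derivation:
Drop 1: T rot2 at col 1 lands with bottom-row=0; cleared 0 line(s) (total 0); column heights now [0 2 2 2 0], max=2
Drop 2: L rot1 at col 0 lands with bottom-row=2; cleared 0 line(s) (total 0); column heights now [5 3 2 2 0], max=5
Drop 3: O rot3 at col 0 lands with bottom-row=5; cleared 0 line(s) (total 0); column heights now [7 7 2 2 0], max=7
Drop 4: J rot2 at col 1 lands with bottom-row=6; cleared 0 line(s) (total 0); column heights now [7 8 8 8 0], max=8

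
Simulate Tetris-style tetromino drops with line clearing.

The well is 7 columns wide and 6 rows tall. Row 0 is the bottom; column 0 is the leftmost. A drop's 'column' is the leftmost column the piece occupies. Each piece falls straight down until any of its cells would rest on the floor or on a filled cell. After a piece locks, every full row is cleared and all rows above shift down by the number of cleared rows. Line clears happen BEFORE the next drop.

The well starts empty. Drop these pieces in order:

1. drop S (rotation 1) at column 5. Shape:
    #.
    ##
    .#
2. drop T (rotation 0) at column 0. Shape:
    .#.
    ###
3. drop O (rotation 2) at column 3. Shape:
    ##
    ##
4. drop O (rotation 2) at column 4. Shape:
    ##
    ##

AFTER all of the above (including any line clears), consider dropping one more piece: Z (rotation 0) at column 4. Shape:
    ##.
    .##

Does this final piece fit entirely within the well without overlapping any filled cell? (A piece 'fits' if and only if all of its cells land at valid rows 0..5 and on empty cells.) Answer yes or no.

Answer: no

Derivation:
Drop 1: S rot1 at col 5 lands with bottom-row=0; cleared 0 line(s) (total 0); column heights now [0 0 0 0 0 3 2], max=3
Drop 2: T rot0 at col 0 lands with bottom-row=0; cleared 0 line(s) (total 0); column heights now [1 2 1 0 0 3 2], max=3
Drop 3: O rot2 at col 3 lands with bottom-row=0; cleared 0 line(s) (total 0); column heights now [1 2 1 2 2 3 2], max=3
Drop 4: O rot2 at col 4 lands with bottom-row=3; cleared 0 line(s) (total 0); column heights now [1 2 1 2 5 5 2], max=5
Test piece Z rot0 at col 4 (width 3): heights before test = [1 2 1 2 5 5 2]; fits = False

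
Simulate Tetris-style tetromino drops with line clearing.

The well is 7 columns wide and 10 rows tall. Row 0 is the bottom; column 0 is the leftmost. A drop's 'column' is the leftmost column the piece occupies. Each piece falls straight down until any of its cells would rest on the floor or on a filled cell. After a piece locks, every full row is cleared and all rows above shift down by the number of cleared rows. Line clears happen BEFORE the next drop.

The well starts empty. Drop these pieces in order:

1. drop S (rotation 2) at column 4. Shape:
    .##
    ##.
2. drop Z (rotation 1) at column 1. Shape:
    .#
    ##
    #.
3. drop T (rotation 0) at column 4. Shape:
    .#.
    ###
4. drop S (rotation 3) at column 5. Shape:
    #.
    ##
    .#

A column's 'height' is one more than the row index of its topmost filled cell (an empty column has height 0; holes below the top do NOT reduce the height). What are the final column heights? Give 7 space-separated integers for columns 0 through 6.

Drop 1: S rot2 at col 4 lands with bottom-row=0; cleared 0 line(s) (total 0); column heights now [0 0 0 0 1 2 2], max=2
Drop 2: Z rot1 at col 1 lands with bottom-row=0; cleared 0 line(s) (total 0); column heights now [0 2 3 0 1 2 2], max=3
Drop 3: T rot0 at col 4 lands with bottom-row=2; cleared 0 line(s) (total 0); column heights now [0 2 3 0 3 4 3], max=4
Drop 4: S rot3 at col 5 lands with bottom-row=3; cleared 0 line(s) (total 0); column heights now [0 2 3 0 3 6 5], max=6

Answer: 0 2 3 0 3 6 5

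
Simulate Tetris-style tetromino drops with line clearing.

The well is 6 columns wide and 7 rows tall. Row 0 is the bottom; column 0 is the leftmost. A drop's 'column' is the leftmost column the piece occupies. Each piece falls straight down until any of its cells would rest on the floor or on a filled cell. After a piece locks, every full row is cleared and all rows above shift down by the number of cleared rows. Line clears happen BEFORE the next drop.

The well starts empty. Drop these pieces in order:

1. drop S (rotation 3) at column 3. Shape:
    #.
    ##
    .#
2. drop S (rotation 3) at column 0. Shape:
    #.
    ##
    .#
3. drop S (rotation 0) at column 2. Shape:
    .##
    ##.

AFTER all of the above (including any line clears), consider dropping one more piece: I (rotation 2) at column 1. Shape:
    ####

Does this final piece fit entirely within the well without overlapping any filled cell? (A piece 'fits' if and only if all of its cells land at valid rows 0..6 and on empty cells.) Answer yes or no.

Answer: yes

Derivation:
Drop 1: S rot3 at col 3 lands with bottom-row=0; cleared 0 line(s) (total 0); column heights now [0 0 0 3 2 0], max=3
Drop 2: S rot3 at col 0 lands with bottom-row=0; cleared 0 line(s) (total 0); column heights now [3 2 0 3 2 0], max=3
Drop 3: S rot0 at col 2 lands with bottom-row=3; cleared 0 line(s) (total 0); column heights now [3 2 4 5 5 0], max=5
Test piece I rot2 at col 1 (width 4): heights before test = [3 2 4 5 5 0]; fits = True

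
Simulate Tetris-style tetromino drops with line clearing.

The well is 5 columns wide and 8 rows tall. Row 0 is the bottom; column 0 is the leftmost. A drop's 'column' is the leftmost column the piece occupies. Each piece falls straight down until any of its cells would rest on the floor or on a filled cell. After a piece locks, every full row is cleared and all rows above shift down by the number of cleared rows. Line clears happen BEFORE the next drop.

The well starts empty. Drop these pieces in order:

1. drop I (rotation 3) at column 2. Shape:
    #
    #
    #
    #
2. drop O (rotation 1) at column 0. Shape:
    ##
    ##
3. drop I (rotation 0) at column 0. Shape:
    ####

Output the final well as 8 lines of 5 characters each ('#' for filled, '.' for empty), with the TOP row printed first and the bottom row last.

Drop 1: I rot3 at col 2 lands with bottom-row=0; cleared 0 line(s) (total 0); column heights now [0 0 4 0 0], max=4
Drop 2: O rot1 at col 0 lands with bottom-row=0; cleared 0 line(s) (total 0); column heights now [2 2 4 0 0], max=4
Drop 3: I rot0 at col 0 lands with bottom-row=4; cleared 0 line(s) (total 0); column heights now [5 5 5 5 0], max=5

Answer: .....
.....
.....
####.
..#..
..#..
###..
###..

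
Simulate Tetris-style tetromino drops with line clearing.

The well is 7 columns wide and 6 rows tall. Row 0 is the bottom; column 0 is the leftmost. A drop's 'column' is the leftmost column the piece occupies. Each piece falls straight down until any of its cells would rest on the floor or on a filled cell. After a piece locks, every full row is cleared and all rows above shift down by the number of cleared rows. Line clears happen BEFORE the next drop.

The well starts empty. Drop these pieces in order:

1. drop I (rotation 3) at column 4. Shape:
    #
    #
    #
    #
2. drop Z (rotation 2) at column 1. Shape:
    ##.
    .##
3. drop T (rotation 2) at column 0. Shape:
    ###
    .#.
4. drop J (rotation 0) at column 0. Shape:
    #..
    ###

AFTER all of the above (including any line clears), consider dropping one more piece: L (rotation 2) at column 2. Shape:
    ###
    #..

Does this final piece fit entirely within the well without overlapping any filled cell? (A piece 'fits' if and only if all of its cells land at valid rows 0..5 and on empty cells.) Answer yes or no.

Drop 1: I rot3 at col 4 lands with bottom-row=0; cleared 0 line(s) (total 0); column heights now [0 0 0 0 4 0 0], max=4
Drop 2: Z rot2 at col 1 lands with bottom-row=0; cleared 0 line(s) (total 0); column heights now [0 2 2 1 4 0 0], max=4
Drop 3: T rot2 at col 0 lands with bottom-row=2; cleared 0 line(s) (total 0); column heights now [4 4 4 1 4 0 0], max=4
Drop 4: J rot0 at col 0 lands with bottom-row=4; cleared 0 line(s) (total 0); column heights now [6 5 5 1 4 0 0], max=6
Test piece L rot2 at col 2 (width 3): heights before test = [6 5 5 1 4 0 0]; fits = False

Answer: no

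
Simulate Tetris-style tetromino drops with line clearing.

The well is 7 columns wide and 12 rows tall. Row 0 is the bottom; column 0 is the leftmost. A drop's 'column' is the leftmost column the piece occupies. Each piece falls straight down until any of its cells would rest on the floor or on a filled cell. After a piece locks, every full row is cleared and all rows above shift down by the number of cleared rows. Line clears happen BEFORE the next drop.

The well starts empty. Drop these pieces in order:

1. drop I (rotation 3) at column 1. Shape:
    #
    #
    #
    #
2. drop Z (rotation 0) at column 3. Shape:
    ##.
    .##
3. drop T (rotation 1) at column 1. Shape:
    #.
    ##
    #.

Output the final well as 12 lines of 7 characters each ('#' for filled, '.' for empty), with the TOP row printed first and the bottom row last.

Answer: .......
.......
.......
.......
.......
.#.....
.##....
.#.....
.#.....
.#.....
.#.##..
.#..##.

Derivation:
Drop 1: I rot3 at col 1 lands with bottom-row=0; cleared 0 line(s) (total 0); column heights now [0 4 0 0 0 0 0], max=4
Drop 2: Z rot0 at col 3 lands with bottom-row=0; cleared 0 line(s) (total 0); column heights now [0 4 0 2 2 1 0], max=4
Drop 3: T rot1 at col 1 lands with bottom-row=4; cleared 0 line(s) (total 0); column heights now [0 7 6 2 2 1 0], max=7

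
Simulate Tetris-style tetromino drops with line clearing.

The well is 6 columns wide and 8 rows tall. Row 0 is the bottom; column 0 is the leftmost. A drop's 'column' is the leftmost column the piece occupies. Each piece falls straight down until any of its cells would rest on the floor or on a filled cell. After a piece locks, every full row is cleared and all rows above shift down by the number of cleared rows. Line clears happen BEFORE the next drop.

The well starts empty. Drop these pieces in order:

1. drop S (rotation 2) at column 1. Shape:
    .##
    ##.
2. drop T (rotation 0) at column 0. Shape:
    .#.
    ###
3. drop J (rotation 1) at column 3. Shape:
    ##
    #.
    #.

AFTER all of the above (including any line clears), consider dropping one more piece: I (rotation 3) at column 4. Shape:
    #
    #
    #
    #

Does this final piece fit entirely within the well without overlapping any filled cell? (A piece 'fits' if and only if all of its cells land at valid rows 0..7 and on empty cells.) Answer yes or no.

Drop 1: S rot2 at col 1 lands with bottom-row=0; cleared 0 line(s) (total 0); column heights now [0 1 2 2 0 0], max=2
Drop 2: T rot0 at col 0 lands with bottom-row=2; cleared 0 line(s) (total 0); column heights now [3 4 3 2 0 0], max=4
Drop 3: J rot1 at col 3 lands with bottom-row=2; cleared 0 line(s) (total 0); column heights now [3 4 3 5 5 0], max=5
Test piece I rot3 at col 4 (width 1): heights before test = [3 4 3 5 5 0]; fits = False

Answer: no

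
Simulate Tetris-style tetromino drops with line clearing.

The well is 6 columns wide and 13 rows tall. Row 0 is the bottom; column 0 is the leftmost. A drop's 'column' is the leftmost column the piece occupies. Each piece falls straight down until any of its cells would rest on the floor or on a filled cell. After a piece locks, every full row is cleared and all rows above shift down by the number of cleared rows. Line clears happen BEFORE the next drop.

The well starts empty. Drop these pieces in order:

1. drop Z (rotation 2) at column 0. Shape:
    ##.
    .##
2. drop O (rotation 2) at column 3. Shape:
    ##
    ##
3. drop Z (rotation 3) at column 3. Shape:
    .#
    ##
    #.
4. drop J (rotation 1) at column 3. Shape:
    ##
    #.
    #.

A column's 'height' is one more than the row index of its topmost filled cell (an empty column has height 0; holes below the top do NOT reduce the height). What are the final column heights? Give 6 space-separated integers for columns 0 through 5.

Drop 1: Z rot2 at col 0 lands with bottom-row=0; cleared 0 line(s) (total 0); column heights now [2 2 1 0 0 0], max=2
Drop 2: O rot2 at col 3 lands with bottom-row=0; cleared 0 line(s) (total 0); column heights now [2 2 1 2 2 0], max=2
Drop 3: Z rot3 at col 3 lands with bottom-row=2; cleared 0 line(s) (total 0); column heights now [2 2 1 4 5 0], max=5
Drop 4: J rot1 at col 3 lands with bottom-row=4; cleared 0 line(s) (total 0); column heights now [2 2 1 7 7 0], max=7

Answer: 2 2 1 7 7 0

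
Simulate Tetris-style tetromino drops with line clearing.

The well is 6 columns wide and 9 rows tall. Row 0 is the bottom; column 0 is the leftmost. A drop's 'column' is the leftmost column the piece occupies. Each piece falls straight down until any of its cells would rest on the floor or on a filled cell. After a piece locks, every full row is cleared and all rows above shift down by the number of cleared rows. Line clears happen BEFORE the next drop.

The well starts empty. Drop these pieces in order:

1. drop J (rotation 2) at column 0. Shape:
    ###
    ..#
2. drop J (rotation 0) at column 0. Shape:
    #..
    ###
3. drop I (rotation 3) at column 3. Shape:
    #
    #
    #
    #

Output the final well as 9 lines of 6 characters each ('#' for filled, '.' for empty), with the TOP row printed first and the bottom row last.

Answer: ......
......
......
......
......
#..#..
####..
####..
..##..

Derivation:
Drop 1: J rot2 at col 0 lands with bottom-row=0; cleared 0 line(s) (total 0); column heights now [2 2 2 0 0 0], max=2
Drop 2: J rot0 at col 0 lands with bottom-row=2; cleared 0 line(s) (total 0); column heights now [4 3 3 0 0 0], max=4
Drop 3: I rot3 at col 3 lands with bottom-row=0; cleared 0 line(s) (total 0); column heights now [4 3 3 4 0 0], max=4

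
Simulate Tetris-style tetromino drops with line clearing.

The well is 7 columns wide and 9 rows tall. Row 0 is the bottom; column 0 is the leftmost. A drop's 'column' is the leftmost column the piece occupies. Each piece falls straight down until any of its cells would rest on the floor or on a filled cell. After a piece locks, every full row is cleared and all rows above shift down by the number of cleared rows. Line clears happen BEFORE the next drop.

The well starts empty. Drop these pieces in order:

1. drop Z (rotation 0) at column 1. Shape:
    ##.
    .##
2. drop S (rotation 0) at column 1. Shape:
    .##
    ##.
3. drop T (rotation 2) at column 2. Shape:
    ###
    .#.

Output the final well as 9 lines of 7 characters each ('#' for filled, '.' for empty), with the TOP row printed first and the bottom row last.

Answer: .......
.......
.......
..###..
...#...
..##...
.##....
.##....
..##...

Derivation:
Drop 1: Z rot0 at col 1 lands with bottom-row=0; cleared 0 line(s) (total 0); column heights now [0 2 2 1 0 0 0], max=2
Drop 2: S rot0 at col 1 lands with bottom-row=2; cleared 0 line(s) (total 0); column heights now [0 3 4 4 0 0 0], max=4
Drop 3: T rot2 at col 2 lands with bottom-row=4; cleared 0 line(s) (total 0); column heights now [0 3 6 6 6 0 0], max=6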